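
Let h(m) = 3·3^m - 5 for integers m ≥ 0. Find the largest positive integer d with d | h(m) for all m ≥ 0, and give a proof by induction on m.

Computing the first values: h(0) = -2 and h(1) = 4; gcd(-2, 4) = 2, so d ≤ 2.
We prove 2 | 3·3^m - 5 for all m ≥ 0 by induction on m.
Base step (m = 0): h(0) = -2 = 2·(-1), so 2 | h(0).
For the inductive step, assume it holds for an arbitrary p ≥ 0, i.e. 2 | h(p). Then
h(p+1) = 3·3^(p+1) - 5 = 3·(3·3^p - 5) + 10 = 3·h(p) + 10. The first term is divisible by 2 by the inductive hypothesis, and 10 is divisible by 2. Hence 2 | h(p+1).
Hence, by induction on m, the claim holds for every m ≥ 0.
Therefore the largest such d is 2.

d = 2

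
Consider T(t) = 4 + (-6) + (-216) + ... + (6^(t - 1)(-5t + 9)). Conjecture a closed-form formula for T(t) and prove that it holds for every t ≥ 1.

We claim T(t) = 6^t(-t + 2) - 2 for all t ≥ 1.
Base step (t = 1): T(1) = 4, and the closed form gives 4. They agree.
Inductive step: suppose the statement holds for some p ≥ 1, so T(p) = 6^p(-p + 2) - 2.
Then T(p+1) = T(p) + (6^p(-5p + 4)) = (6^p(-p + 2) - 2) + (6^p(-5p + 4)).
Simplifying, T(p+1) = -6·6^p·p + 6·6^p - 2 = 6^(p+1)(-(p+1) + 2) - 2,
which is the closed form with t = p+1.
Hence, by induction on t, the claim holds for every t ≥ 1.

T(t) = 6^t(-t + 2) - 2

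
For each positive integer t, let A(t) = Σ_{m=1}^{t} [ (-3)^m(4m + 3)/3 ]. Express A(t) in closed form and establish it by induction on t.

A(t) = (-3)^t(t + 1) - 1

We claim A(t) = (-3)^t(t + 1) - 1 for all t ≥ 1.
For the base case t = 1: A(1) = -7, and the closed form gives -7. They agree.
Inductive step: assume the claim holds for t = m, so A(m) = (-3)^m(m + 1) - 1.
Then A(m+1) = A(m) + ((-3)^m(-4m - 7)) = ((-3)^m(m + 1) - 1) + ((-3)^m(-4m - 7)).
Simplifying, A(m+1) = -3(-3)^m·m - 6(-3)^m - 1 = (-3)^(m+1)((m+1) + 1) - 1,
which is the closed form with t = m+1.
By induction, the statement is established for all t ≥ 1.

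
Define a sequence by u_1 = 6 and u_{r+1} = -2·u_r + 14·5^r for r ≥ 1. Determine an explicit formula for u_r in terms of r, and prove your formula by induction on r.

Computing the first terms: u_1 = 6, u_2 = 58, u_3 = 234. This suggests u_r = -(-2)^(r + 1) + 2·5^r.
Base step (r = 1): the formula gives 6 = 6 = u_1.
Inductive step: suppose the statement holds for some m ≥ 1, so u_m = -(-2)^(m + 1) + 2·5^m.
Then u_{m+1} = -2·u_m + 14·5^m = -2·(-(-2)^(m + 1) + 2·5^m) + 14·5^m = -(-2)^(m + 2) + 2·5^(m + 1) = -(-2)^((m+1) + 1) + 2·5^(m+1),
which is the claimed formula at r = m+1.
By induction, the statement is established for all r ≥ 1.

u_r = -(-2)^(r + 1) + 2·5^r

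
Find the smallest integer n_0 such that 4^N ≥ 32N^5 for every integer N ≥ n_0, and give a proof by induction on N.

n_0 = 12

At N = 11: 4194304 < 5153632, so the inequality fails and n_0 ≥ 12. We prove 4^N ≥ 32N^5 for all N ≥ 12.
Base case (N = 12): 4^N = 16777216 and 32N^5 = 7962624, so 16777216 ≥ 7962624.
Inductive step: assume the claim holds for N = j, so 4^j ≥ 32j^5.
Then 4^(j + 1) = 4·(4^j) ≥ 4·(32j^5).
Also, for j ≥ 12 we have 4·(32j^5) ≥ 32(j+1)^5, since 4 ≥ (1 + 1/j)^5 for all j ≥ 12.
Combining, 4^(j + 1) ≥ 32(j+1)^5.
Hence, by induction on N, the claim holds for every N ≥ 12.
Hence the smallest such n_0 is 12.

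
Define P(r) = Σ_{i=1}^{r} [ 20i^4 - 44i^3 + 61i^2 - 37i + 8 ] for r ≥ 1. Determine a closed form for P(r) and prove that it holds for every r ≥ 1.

P(r) = r(4r^4 - r^3 + 5r^2 + r - 1)

We claim P(r) = r(4r^4 - r^3 + 5r^2 + r - 1) for all r ≥ 1.
When r = 1: P(1) = 8, and the closed form gives 8. They agree.
Inductive step: assume the claim holds for r = i, so P(i) = i(4i^4 - i^3 + 5i^2 + i - 1).
Then P(i+1) = P(i) + (20i^4 + 36i^3 + 49i^2 + 33i + 8) = (i(4i^4 - i^3 + 5i^2 + i - 1)) + (20i^4 + 36i^3 + 49i^2 + 33i + 8).
Simplifying, P(i+1) = (i + 1)(4i^4 + 15i^3 + 26i^2 + 24i + 8) = (i+1)(4(i+1)^4 - (i+1)^3 + 5(i+1)^2 + (i+1) - 1),
which is the closed form with r = i+1.
By induction, the statement is established for all r ≥ 1.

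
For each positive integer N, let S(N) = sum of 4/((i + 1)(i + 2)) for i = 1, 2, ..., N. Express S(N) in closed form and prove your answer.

We claim S(N) = 2N/(N + 2) for all N ≥ 1.
When N = 1: S(1) = 2/3, and the closed form gives 2/3. They agree.
Inductive step: assume the claim holds for N = i, so S(i) = 2i/(i + 2).
Then S(i+1) = S(i) + (4/((i + 2)(i + 3))) = (2i/(i + 2)) + (4/((i + 2)(i + 3))).
Simplifying, S(i+1) = 2(i + 1)/(i + 3) = 2(i+1)/((i+1) + 2),
which is the closed form with N = i+1.
This completes the induction.

S(N) = 2N/(N + 2)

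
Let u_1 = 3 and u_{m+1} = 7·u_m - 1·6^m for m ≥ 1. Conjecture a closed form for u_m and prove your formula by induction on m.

Computing the first terms: u_1 = 3, u_2 = 15, u_3 = 69. This suggests u_m = 6^m - 3·7^(m - 1).
Base step (m = 1): the formula gives 3 = 3 = u_1.
For the inductive step, assume it holds for an arbitrary j ≥ 1, so u_j = 6^j - 3·7^(j - 1).
Then u_{j+1} = 7·u_j - 1·6^j = 7·(6^j - 3·7^(j - 1)) - 1·6^j = 6^(j + 1) - 3·7^j = 6^(j+1) - 3·7^((j+1) - 1),
which is the claimed formula at m = j+1.
Hence, by induction on m, the claim holds for every m ≥ 1.

u_m = 6^m - 3·7^(m - 1)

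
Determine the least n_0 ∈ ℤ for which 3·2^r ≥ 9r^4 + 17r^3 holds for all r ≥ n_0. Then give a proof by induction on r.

At r = 18: 786432 < 1043928, so the inequality fails and n_0 ≥ 19. We prove 3·2^r ≥ 9r^4 + 17r^3 for all r ≥ 19.
When r = 19: 3·2^r = 1572864 and 9r^4 + 17r^3 = 1289492, so 1572864 ≥ 1289492.
Inductive step: assume the claim holds for r = j, so 3·2^j ≥ 9j^4 + 17j^3.
Then 3·2^(j + 1) = 2·(3·2^j) ≥ 2·(9j^4 + 17j^3).
Also, for j ≥ 19 we have 2·(9j^4 + 17j^3) ≥ 9(j+1)^4 + 17(j+1)^3, since 2·(9j^4 + 17j^3) − (9(j+1)^4 + 17(j+1)^3) = 9j^4 - 19j^3 - 105j^2 - 87j - 26, which is nonnegative for all j ≥ 19.
Combining, 3·2^(j + 1) ≥ 9(j+1)^4 + 17(j+1)^3.
By induction, the statement is established for all r ≥ 19.
Hence the smallest such n_0 is 19.

n_0 = 19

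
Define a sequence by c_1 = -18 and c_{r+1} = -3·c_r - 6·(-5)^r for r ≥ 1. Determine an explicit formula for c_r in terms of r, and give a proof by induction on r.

c_r = (-3)^r + 3(-5)^r

Computing the first terms: c_1 = -18, c_2 = 84, c_3 = -402. This suggests c_r = (-3)^r + 3(-5)^r.
Base case (r = 1): the formula gives -18 = -18 = c_1.
Suppose the result is true for r = i, so c_i = (-3)^i + 3(-5)^i.
Then c_{i+1} = -3·c_i - 6·(-5)^i = -3·((-3)^i + 3(-5)^i) - 6·(-5)^i = (-3)^(i + 1) + 3(-5)^(i + 1),
which is the claimed formula at r = i+1.
By the principle of mathematical induction, the result holds for all r ≥ 1.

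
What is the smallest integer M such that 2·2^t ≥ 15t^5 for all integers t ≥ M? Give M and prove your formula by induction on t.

At t = 26: 134217728 < 178220640, so the inequality fails and M ≥ 27. We prove 2·2^t ≥ 15t^5 for all t ≥ 27.
Base step (t = 27): 2·2^t = 268435456 and 15t^5 = 215233605, so 268435456 ≥ 215233605.
For the inductive step, assume it holds for an arbitrary r ≥ 27, so 2·2^r ≥ 15r^5.
Then 2·2^(r + 1) = 2·(2·2^r) ≥ 2·(15r^5).
Also, for r ≥ 27 we have 2·(15r^5) ≥ 15(r+1)^5, since 2 ≥ (1 + 1/r)^5 for all r ≥ 27.
Combining, 2·2^(r + 1) ≥ 15(r+1)^5.
This completes the induction.
Hence the smallest such M is 27.

M = 27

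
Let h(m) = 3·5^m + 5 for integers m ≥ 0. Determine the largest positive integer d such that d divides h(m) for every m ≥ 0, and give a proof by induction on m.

Computing the first values: h(0) = 8 and h(1) = 20; gcd(8, 20) = 4, so d ≤ 4.
We prove 4 | 3·5^m + 5 for all m ≥ 0 by induction on m.
Base case (m = 0): h(0) = 8 = 4·(2), so 4 | h(0).
Inductive step: suppose the statement holds for some k ≥ 0, i.e. 4 | h(k). Then
h(k+1) = 3·5^(k+1) + 5 = 5·(3·5^k + 5) - 20 = 5·h(k) - 20. The first term is divisible by 4 by the inductive hypothesis, and -20 is divisible by 4. Hence 4 | h(k+1).
This completes the induction.
Therefore the largest such d is 4.

d = 4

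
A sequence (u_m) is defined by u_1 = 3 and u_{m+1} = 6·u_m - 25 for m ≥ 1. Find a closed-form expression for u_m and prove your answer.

Computing the first terms: u_1 = 3, u_2 = -7, u_3 = -67. This suggests u_m = -2·6^(m - 1) + 5.
Base case (m = 1): the formula gives 3 = 3 = u_1.
Inductive step: assume the claim holds for m = r, so u_r = -2·6^(r - 1) + 5.
Then u_{r+1} = 6·u_r - 25 = 6·(-2·6^(r - 1) + 5) - 25 = -2·6^r + 5 = -2·6^((r+1) - 1) + 5,
which is the claimed formula at m = r+1.
This completes the induction.

u_m = -2·6^(m - 1) + 5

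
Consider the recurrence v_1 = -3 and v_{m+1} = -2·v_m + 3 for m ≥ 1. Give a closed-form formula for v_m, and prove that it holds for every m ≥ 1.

v_m = -(-2)^(m + 1) + 1

Computing the first terms: v_1 = -3, v_2 = 9, v_3 = -15. This suggests v_m = -(-2)^(m + 1) + 1.
Base case (m = 1): the formula gives -3 = -3 = v_1.
For the inductive step, assume it holds for an arbitrary r ≥ 1, so v_r = -(-2)^(r + 1) + 1.
Then v_{r+1} = -2·v_r + 3 = -2·(-(-2)^(r + 1) + 1) + 3 = -(-2)^(r + 2) + 1 = -(-2)^((r+1) + 1) + 1,
which is the claimed formula at m = r+1.
By induction, the statement is established for all m ≥ 1.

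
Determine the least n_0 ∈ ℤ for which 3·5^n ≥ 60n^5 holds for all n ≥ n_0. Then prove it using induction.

At n = 8: 1171875 < 1966080, so the inequality fails and n_0 ≥ 9. We prove 3·5^n ≥ 60n^5 for all n ≥ 9.
When n = 9: 3·5^n = 5859375 and 60n^5 = 3542940, so 5859375 ≥ 3542940.
Inductive step: assume the claim holds for n = r, so 3·5^r ≥ 60r^5.
Then 3·5^(r + 1) = 5·(3·5^r) ≥ 5·(60r^5).
Also, for r ≥ 9 we have 5·(60r^5) ≥ 60(r+1)^5, since 5 ≥ (1 + 1/r)^5 for all r ≥ 9.
Combining, 3·5^(r + 1) ≥ 60(r+1)^5.
This completes the induction.
Hence the smallest such n_0 is 9.

n_0 = 9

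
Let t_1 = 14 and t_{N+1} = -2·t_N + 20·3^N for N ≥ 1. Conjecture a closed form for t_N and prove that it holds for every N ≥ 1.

t_N = -(-2)^N + 4·3^N

Computing the first terms: t_1 = 14, t_2 = 32, t_3 = 116. This suggests t_N = -(-2)^N + 4·3^N.
Base step (N = 1): the formula gives 14 = 14 = t_1.
Inductive step: assume the claim holds for N = r, so t_r = -(-2)^r + 4·3^r.
Then t_{r+1} = -2·t_r + 20·3^r = -2·(-(-2)^r + 4·3^r) + 20·3^r = -(-2)^(r + 1) + 4·3^(r + 1),
which is the claimed formula at N = r+1.
By induction, the statement is established for all N ≥ 1.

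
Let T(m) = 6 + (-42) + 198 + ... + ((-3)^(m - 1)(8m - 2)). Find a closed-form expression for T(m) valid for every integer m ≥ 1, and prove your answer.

We claim T(m) = -2(-3)^m·m for all m ≥ 1.
Base step (m = 1): T(1) = 6, and the closed form gives 6. They agree.
Inductive step: assume the claim holds for m = p, so T(p) = -2(-3)^p·p.
Then T(p+1) = T(p) + ((-3)^p(8p + 6)) = (-2(-3)^p·p) + ((-3)^p(8p + 6)).
Simplifying, T(p+1) = 6(-3)^p(p + 1) = -2(-3)^(p+1)·(p+1),
which is the closed form with m = p+1.
Hence, by induction on m, the claim holds for every m ≥ 1.

T(m) = -2(-3)^m·m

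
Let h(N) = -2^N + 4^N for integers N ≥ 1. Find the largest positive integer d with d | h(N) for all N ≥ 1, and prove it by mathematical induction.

Computing the first values: h(1) = 2 and h(2) = 12; gcd(2, 12) = 2, so d ≤ 2.
We prove 2 | -2^N + 4^N for all N ≥ 1 by induction on N.
Base case (N = 1): h(1) = 2 = 2·(1), so 2 | h(1).
Suppose the result is true for N = r, i.e. 2 | h(r). Then
4^{r+1} − 2^{r+1} = 4·4^r − 2·2^r = 4·(4^r − 2^r) + (2)·2^r. The first term is divisible by 2 by the inductive hypothesis, and the second term (2)·2^r is divisible by 2 since 2 | 2. Hence 2 | h(r+1).
This completes the induction.
Therefore the largest such d is 2.

d = 2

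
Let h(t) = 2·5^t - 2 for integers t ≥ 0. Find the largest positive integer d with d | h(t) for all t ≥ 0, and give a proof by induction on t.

d = 8

Computing the first values: h(0) = 0 and h(1) = 8; gcd(0, 8) = 8, so d ≤ 8.
We prove 8 | 2·5^t - 2 for all t ≥ 0 by induction on t.
Base step (t = 0): h(0) = 0 = 8·(0), so 8 | h(0).
Inductive step: assume the claim holds for t = j, i.e. 8 | h(j). Then
h(j+1) = 2·5^(j+1) - 2 = 5·(2·5^j - 2) + 8 = 5·h(j) + 8. The first term is divisible by 8 by the inductive hypothesis, and 8 is divisible by 8. Hence 8 | h(j+1).
By induction, the statement is established for all t ≥ 0.
Therefore the largest such d is 8.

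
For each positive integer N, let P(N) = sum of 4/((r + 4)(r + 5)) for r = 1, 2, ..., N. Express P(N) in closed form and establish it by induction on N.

P(N) = 4N/(5(N + 5))

We claim P(N) = 4N/(5(N + 5)) for all N ≥ 1.
For the base case N = 1: P(1) = 2/15, and the closed form gives 2/15. They agree.
For the inductive step, assume it holds for an arbitrary r ≥ 1, so P(r) = 4r/(5(r + 5)).
Then P(r+1) = P(r) + (4/((r + 5)(r + 6))) = (4r/(5(r + 5))) + (4/((r + 5)(r + 6))).
Simplifying, P(r+1) = 4(r + 1)/(5(r + 6)) = 4(r+1)/(5((r+1) + 5)),
which is the closed form with N = r+1.
Hence, by induction on N, the claim holds for every N ≥ 1.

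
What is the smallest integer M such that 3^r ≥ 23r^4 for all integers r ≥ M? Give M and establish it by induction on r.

M = 12

At r = 11: 177147 < 336743, so the inequality fails and M ≥ 12. We prove 3^r ≥ 23r^4 for all r ≥ 12.
When r = 12: 3^r = 531441 and 23r^4 = 476928, so 531441 ≥ 476928.
Inductive step: suppose the statement holds for some p ≥ 12, so 3^p ≥ 23p^4.
Then 3^(p + 1) = 3·(3^p) ≥ 3·(23p^4).
Also, for p ≥ 12 we have 3·(23p^4) ≥ 23(p+1)^4, since 3 ≥ (1 + 1/p)^4 for all p ≥ 12.
Combining, 3^(p + 1) ≥ 23(p+1)^4.
By induction, the statement is established for all r ≥ 12.
Hence the smallest such M is 12.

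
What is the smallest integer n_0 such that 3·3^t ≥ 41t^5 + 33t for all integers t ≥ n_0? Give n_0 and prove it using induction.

At t = 14: 14348907 < 22051246, so the inequality fails and n_0 ≥ 15. We prove 3·3^t ≥ 41t^5 + 33t for all t ≥ 15.
Base case (t = 15): 3·3^t = 43046721 and 41t^5 + 33t = 31134870, so 43046721 ≥ 31134870.
Suppose the result is true for t = r, so 3·3^r ≥ 41r^5 + 33r.
Then 3·3^(r + 1) = 3·(3·3^r) ≥ 3·(41r^5 + 33r).
Also, for r ≥ 15 we have 3·(41r^5 + 33r) ≥ 41(r+1)^5 + 33(r+1), since 3·(41r^5 + 33r) − (41(r+1)^5 + 33(r+1)) = 82r^5 - 205r^4 - 410r^3 - 410r^2 - 139r - 74, which is nonnegative for all r ≥ 15.
Combining, 3·3^(r + 1) ≥ 41(r+1)^5 + 33(r+1).
By induction, the statement is established for all t ≥ 15.
Hence the smallest such n_0 is 15.

n_0 = 15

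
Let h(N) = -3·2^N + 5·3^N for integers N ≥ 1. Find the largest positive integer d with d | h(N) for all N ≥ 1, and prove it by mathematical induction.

d = 3

Computing the first values: h(1) = 9 and h(2) = 33; gcd(9, 33) = 3, so d ≤ 3.
We prove 3 | -3·2^N + 5·3^N for all N ≥ 1 by induction on N.
For the base case N = 1: h(1) = 9 = 3·(3), so 3 | h(1).
Inductive step: assume the claim holds for N = k, i.e. 3 | h(k). Then
h(k+1) − 3·h(k) = (-3·2^(k+1) + 5·3^(k+1)) − 3·(-3·2^k + 5·3^k) = (-3)·2^k·(2 − 3) = (3)·2^k. Since 3 | h(k) by the inductive hypothesis, 3 | 3·h(k); and 3 | 3 since 3 = 3·1. Therefore 3 | h(k+1).
Hence, by induction on N, the claim holds for every N ≥ 1.
Therefore the largest such d is 3.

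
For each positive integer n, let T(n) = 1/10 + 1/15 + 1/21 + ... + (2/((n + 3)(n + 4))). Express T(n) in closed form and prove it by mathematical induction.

We claim T(n) = n/(2(n + 4)) for all n ≥ 1.
When n = 1: T(1) = 1/10, and the closed form gives 1/10. They agree.
Inductive step: suppose the statement holds for some j ≥ 1, so T(j) = j/(2(j + 4)).
Then T(j+1) = T(j) + (2/((j + 4)(j + 5))) = (j/(2(j + 4))) + (2/((j + 4)(j + 5))).
Simplifying, T(j+1) = (j + 1)/(2(j + 5)) = (j+1)/(2((j+1) + 4)),
which is the closed form with n = j+1.
By induction, the statement is established for all n ≥ 1.

T(n) = n/(2(n + 4))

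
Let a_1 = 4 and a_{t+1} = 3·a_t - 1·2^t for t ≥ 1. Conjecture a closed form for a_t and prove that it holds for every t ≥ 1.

a_t = 2^t + 2·3^(t - 1)

Computing the first terms: a_1 = 4, a_2 = 10, a_3 = 26. This suggests a_t = 2^t + 2·3^(t - 1).
Base case (t = 1): the formula gives 4 = 4 = a_1.
Inductive step: assume the claim holds for t = i, so a_i = 2^i + 2·3^(i - 1).
Then a_{i+1} = 3·a_i - 1·2^i = 3·(2^i + 2·3^(i - 1)) - 1·2^i = 2^(i + 1) + 2·3^i = 2^(i+1) + 2·3^((i+1) - 1),
which is the claimed formula at t = i+1.
This completes the induction.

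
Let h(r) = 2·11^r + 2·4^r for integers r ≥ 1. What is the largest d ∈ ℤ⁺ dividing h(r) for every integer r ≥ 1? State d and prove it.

d = 2

Computing the first values: h(1) = 30 and h(2) = 274; gcd(30, 274) = 2, so d ≤ 2.
We prove 2 | 2·11^r + 2·4^r for all r ≥ 1 by induction on r.
Base case (r = 1): h(1) = 30 = 2·(15), so 2 | h(1).
Inductive step: suppose the statement holds for some k ≥ 1, i.e. 2 | h(k). Then
h(k+1) − 11·h(k) = (2·11^(k+1) + 2·4^(k+1)) − 11·(2·11^k + 2·4^k) = (2)·4^k·(4 − 11) = (-14)·4^k. Since 2 | h(k) by the inductive hypothesis, 2 | 11·h(k); and 2 | -14 since -14 = 2·-7. Therefore 2 | h(k+1).
This completes the induction.
Therefore the largest such d is 2.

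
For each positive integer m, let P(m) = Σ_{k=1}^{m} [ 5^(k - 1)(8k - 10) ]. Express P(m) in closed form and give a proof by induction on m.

We claim P(m) = 5^m(2m - 3) + 3 for all m ≥ 1.
Base case (m = 1): P(1) = -2, and the closed form gives -2. They agree.
Suppose the result is true for m = k, so P(k) = 5^k(2k - 3) + 3.
Then P(k+1) = P(k) + (5^k(8k - 2)) = (5^k(2k - 3) + 3) + (5^k(8k - 2)).
Simplifying, P(k+1) = 10·5^k·k - 5·5^k + 3 = 5^(k+1)(2(k+1) - 3) + 3,
which is the closed form with m = k+1.
This completes the induction.

P(m) = 5^m(2m - 3) + 3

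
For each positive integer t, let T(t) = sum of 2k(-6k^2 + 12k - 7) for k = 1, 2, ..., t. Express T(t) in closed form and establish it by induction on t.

We claim T(t) = -t(t + 1)(3t^2 - 5t + 3) for all t ≥ 1.
For the base case t = 1: T(1) = -2, and the closed form gives -2. They agree.
For the inductive step, assume it holds for an arbitrary k ≥ 1, so T(k) = k(-3k^3 + 2k^2 + 2k - 3).
Then T(k+1) = T(k) + (2(k + 1)(12k - 6(k + 1)^2 + 5)) = (k(-3k^3 + 2k^2 + 2k - 3)) + (2(k + 1)(12k - 6(k + 1)^2 + 5)).
Simplifying, T(k+1) = -(k + 1)(k + 2)(3k^2 + k + 1) = -(k+1)((k+1) + 1)(3(k+1)^2 - 5(k+1) + 3),
which is the closed form with t = k+1.
By induction, the statement is established for all t ≥ 1.

T(t) = -t(t + 1)(3t^2 - 5t + 3)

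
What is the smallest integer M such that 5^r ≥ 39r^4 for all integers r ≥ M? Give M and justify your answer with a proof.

M = 8

At r = 7: 78125 < 93639, so the inequality fails and M ≥ 8. We prove 5^r ≥ 39r^4 for all r ≥ 8.
For the base case r = 8: 5^r = 390625 and 39r^4 = 159744, so 390625 ≥ 159744.
For the inductive step, assume it holds for an arbitrary j ≥ 8, so 5^j ≥ 39j^4.
Then 5^(j + 1) = 5·(5^j) ≥ 5·(39j^4).
Also, for j ≥ 8 we have 5·(39j^4) ≥ 39(j+1)^4, since 5 ≥ (1 + 1/j)^4 for all j ≥ 8.
Combining, 5^(j + 1) ≥ 39(j+1)^4.
This completes the induction.
Hence the smallest such M is 8.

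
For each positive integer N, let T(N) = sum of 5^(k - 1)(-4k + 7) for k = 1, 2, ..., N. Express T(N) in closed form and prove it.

T(N) = 5^N(-N + 2) - 2

We claim T(N) = 5^N(-N + 2) - 2 for all N ≥ 1.
When N = 1: T(1) = 3, and the closed form gives 3. They agree.
For the inductive step, assume it holds for an arbitrary k ≥ 1, so T(k) = 5^k(-k + 2) - 2.
Then T(k+1) = T(k) + (5^k(-4k + 3)) = (5^k(-k + 2) - 2) + (5^k(-4k + 3)).
Simplifying, T(k+1) = -5^(k + 1)k + 5^(k + 1) - 2 = 5^(k+1)(-(k+1) + 2) - 2,
which is the closed form with N = k+1.
Hence, by induction on N, the claim holds for every N ≥ 1.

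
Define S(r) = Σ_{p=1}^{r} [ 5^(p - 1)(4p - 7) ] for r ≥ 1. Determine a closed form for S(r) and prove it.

We claim S(r) = 5^r(r - 2) + 2 for all r ≥ 1.
For the base case r = 1: S(1) = -3, and the closed form gives -3. They agree.
Inductive step: suppose the statement holds for some p ≥ 1, so S(p) = 5^p(p - 2) + 2.
Then S(p+1) = S(p) + (5^p(4p - 3)) = (5^p(p - 2) + 2) + (5^p(4p - 3)).
Simplifying, S(p+1) = 5^(p + 1)p - 5^(p + 1) + 2 = 5^(p+1)((p+1) - 2) + 2,
which is the closed form with r = p+1.
Hence, by induction on r, the claim holds for every r ≥ 1.

S(r) = 5^r(r - 2) + 2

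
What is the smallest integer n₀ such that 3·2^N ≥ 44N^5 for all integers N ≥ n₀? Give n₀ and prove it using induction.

At N = 27: 402653184 < 631351908, so the inequality fails and n₀ ≥ 28. We prove 3·2^N ≥ 44N^5 for all N ≥ 28.
Base step (N = 28): 3·2^N = 805306368 and 44N^5 = 757256192, so 805306368 ≥ 757256192.
Suppose the result is true for N = i, so 3·2^i ≥ 44i^5.
Then 3·2^(i + 1) = 2·(3·2^i) ≥ 2·(44i^5).
Also, for i ≥ 28 we have 2·(44i^5) ≥ 44(i+1)^5, since 2 ≥ (1 + 1/i)^5 for all i ≥ 28.
Combining, 3·2^(i + 1) ≥ 44(i+1)^5.
By the principle of mathematical induction, the result holds for all N ≥ 28.
Hence the smallest such n₀ is 28.

n₀ = 28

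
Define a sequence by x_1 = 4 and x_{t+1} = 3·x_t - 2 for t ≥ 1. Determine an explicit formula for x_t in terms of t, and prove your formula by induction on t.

x_t = 3^t + 1

Computing the first terms: x_1 = 4, x_2 = 10, x_3 = 28. This suggests x_t = 3^t + 1.
Base case (t = 1): the formula gives 4 = 4 = x_1.
Inductive step: assume the claim holds for t = r, so x_r = 3^r + 1.
Then x_{r+1} = 3·x_r - 2 = 3·(3^r + 1) - 2 = 3^(r + 1) + 1,
which is the claimed formula at t = r+1.
Hence, by induction on t, the claim holds for every t ≥ 1.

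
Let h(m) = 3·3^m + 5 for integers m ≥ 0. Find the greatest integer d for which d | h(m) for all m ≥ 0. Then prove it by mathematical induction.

Computing the first values: h(0) = 8 and h(1) = 14; gcd(8, 14) = 2, so d ≤ 2.
We prove 2 | 3·3^m + 5 for all m ≥ 0 by induction on m.
Base case (m = 0): h(0) = 8 = 2·(4), so 2 | h(0).
For the inductive step, assume it holds for an arbitrary k ≥ 0, i.e. 2 | h(k). Then
h(k+1) = 3·3^(k+1) + 5 = 3·(3·3^k + 5) - 10 = 3·h(k) - 10. The first term is divisible by 2 by the inductive hypothesis, and -10 is divisible by 2. Hence 2 | h(k+1).
Hence, by induction on m, the claim holds for every m ≥ 0.
Therefore the largest such d is 2.

d = 2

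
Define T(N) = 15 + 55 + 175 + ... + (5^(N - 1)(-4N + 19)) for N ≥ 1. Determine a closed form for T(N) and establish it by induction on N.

T(N) = 5^N(-N + 5) - 5

We claim T(N) = 5^N(-N + 5) - 5 for all N ≥ 1.
For the base case N = 1: T(1) = 15, and the closed form gives 15. They agree.
Suppose the result is true for N = i, so T(i) = 5^i(-i + 5) - 5.
Then T(i+1) = T(i) + (5^i(-4i + 15)) = (5^i(-i + 5) - 5) + (5^i(-4i + 15)).
Simplifying, T(i+1) = -5·5^i·i + 20·5^i - 5 = 5^(i+1)(-(i+1) + 5) - 5,
which is the closed form with N = i+1.
Hence, by induction on N, the claim holds for every N ≥ 1.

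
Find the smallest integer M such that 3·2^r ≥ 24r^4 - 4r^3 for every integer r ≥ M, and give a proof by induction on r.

M = 21

At r = 20: 3145728 < 3808000, so the inequality fails and M ≥ 21. We prove 3·2^r ≥ 24r^4 - 4r^3 for all r ≥ 21.
When r = 21: 3·2^r = 6291456 and 24r^4 - 4r^3 = 4630500, so 6291456 ≥ 4630500.
Suppose the result is true for r = i, so 3·2^i ≥ 24i^4 - 4i^3.
Then 3·2^(i + 1) = 2·(3·2^i) ≥ 2·(24i^4 - 4i^3).
Also, for i ≥ 21 we have 2·(24i^4 - 4i^3) ≥ 24(i+1)^4 - 4(i+1)^3, since 2·(24i^4 - 4i^3) − (24(i+1)^4 - 4(i+1)^3) = 24i^4 - 100i^3 - 132i^2 - 84i - 20, which is nonnegative for all i ≥ 21.
Combining, 3·2^(i + 1) ≥ 24(i+1)^4 - 4(i+1)^3.
By induction, the statement is established for all r ≥ 21.
Hence the smallest such M is 21.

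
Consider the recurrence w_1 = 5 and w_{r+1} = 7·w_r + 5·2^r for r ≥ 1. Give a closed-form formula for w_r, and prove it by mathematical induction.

Computing the first terms: w_1 = 5, w_2 = 45, w_3 = 335. This suggests w_r = -2^r + 7^r.
When r = 1: the formula gives 5 = 5 = w_1.
Inductive step: assume the claim holds for r = j, so w_j = -2^j + 7^j.
Then w_{j+1} = 7·w_j + 5·2^j = 7·(-2^j + 7^j) + 5·2^j = -2^(j + 1) + 7^(j + 1),
which is the claimed formula at r = j+1.
This completes the induction.

w_r = -2^r + 7^r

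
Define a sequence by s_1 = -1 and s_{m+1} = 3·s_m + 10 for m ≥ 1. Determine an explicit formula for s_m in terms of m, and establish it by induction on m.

s_m = 4·3^(m - 1) - 5

Computing the first terms: s_1 = -1, s_2 = 7, s_3 = 31. This suggests s_m = 4·3^(m - 1) - 5.
Base case (m = 1): the formula gives -1 = -1 = s_1.
For the inductive step, assume it holds for an arbitrary p ≥ 1, so s_p = 4·3^(p - 1) - 5.
Then s_{p+1} = 3·s_p + 10 = 3·(4·3^(p - 1) - 5) + 10 = 4·3^p - 5 = 4·3^((p+1) - 1) - 5,
which is the claimed formula at m = p+1.
By induction, the statement is established for all m ≥ 1.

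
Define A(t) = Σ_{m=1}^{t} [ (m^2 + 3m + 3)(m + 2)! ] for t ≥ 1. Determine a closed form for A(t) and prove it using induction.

We claim A(t) = (t + 1)(t + 3)! - 6 for all t ≥ 1.
Base step (t = 1): A(1) = 42, and the closed form gives 42. They agree.
For the inductive step, assume it holds for an arbitrary m ≥ 1, so A(m) = (m + 1)(m + 3)! - 6.
Then A(m+1) = A(m) + ((m^2 + 5m + 7)(m + 3)!) = ((m + 1)(m + 3)! - 6) + ((m^2 + 5m + 7)(m + 3)!).
Simplifying, A(m+1) = ((m+1) + 1)((m+1) + 3)! - 6,
which is the closed form with t = m+1.
Hence, by induction on t, the claim holds for every t ≥ 1.

A(t) = (t + 1)(t + 3)! - 6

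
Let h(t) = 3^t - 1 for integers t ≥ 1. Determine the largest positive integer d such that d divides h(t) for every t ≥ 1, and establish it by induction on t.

d = 2

Computing the first values: h(1) = 2 and h(2) = 8; gcd(2, 8) = 2, so d ≤ 2.
We prove 2 | 3^t - 1 for all t ≥ 1 by induction on t.
For the base case t = 1: h(1) = 2 = 2·(1), so 2 | h(1).
Suppose the result is true for t = m, i.e. 2 | h(m). Then
3^{m+1} − 1^{m+1} = 3·3^m − 1·1^m = 3·(3^m − 1^m) + (2)·1^m. The first term is divisible by 2 by the inductive hypothesis, and the second term (2)·1^m is divisible by 2 since 2 | 2. Hence 2 | h(m+1).
By induction, the statement is established for all t ≥ 1.
Therefore the largest such d is 2.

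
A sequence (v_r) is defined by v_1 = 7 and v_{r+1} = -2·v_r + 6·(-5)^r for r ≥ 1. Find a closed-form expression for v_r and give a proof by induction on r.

v_r = -3(-2)^(r - 1) - 2(-5)^r

Computing the first terms: v_1 = 7, v_2 = -44, v_3 = 238. This suggests v_r = -3(-2)^(r - 1) - 2(-5)^r.
For the base case r = 1: the formula gives 7 = 7 = v_1.
Inductive step: assume the claim holds for r = k, so v_k = -3(-2)^(k - 1) - 2(-5)^k.
Then v_{k+1} = -2·v_k + 6·(-5)^k = -2·(-3(-2)^(k - 1) - 2(-5)^k) + 6·(-5)^k = -3(-2)^k - 2(-5)^(k + 1) = -3(-2)^((k+1) - 1) - 2(-5)^(k+1),
which is the claimed formula at r = k+1.
By the principle of mathematical induction, the result holds for all r ≥ 1.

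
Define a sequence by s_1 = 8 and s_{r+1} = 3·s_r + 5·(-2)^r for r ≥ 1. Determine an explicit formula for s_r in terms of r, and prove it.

Computing the first terms: s_1 = 8, s_2 = 14, s_3 = 62. This suggests s_r = -(-2)^r + 2·3^r.
When r = 1: the formula gives 8 = 8 = s_1.
Suppose the result is true for r = j, so s_j = -(-2)^j + 2·3^j.
Then s_{j+1} = 3·s_j + 5·(-2)^j = 3·(-(-2)^j + 2·3^j) + 5·(-2)^j = -(-2)^(j + 1) + 2·3^(j + 1),
which is the claimed formula at r = j+1.
This completes the induction.

s_r = -(-2)^r + 2·3^r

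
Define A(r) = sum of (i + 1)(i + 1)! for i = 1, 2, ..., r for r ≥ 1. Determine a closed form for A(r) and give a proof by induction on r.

We claim A(r) = (r + 2)! - 2 for all r ≥ 1.
When r = 1: A(1) = 4, and the closed form gives 4. They agree.
For the inductive step, assume it holds for an arbitrary i ≥ 1, so A(i) = (i + 2)! - 2.
Then A(i+1) = A(i) + ((i + 2)(i + 2)!) = ((i + 2)! - 2) + ((i + 2)(i + 2)!).
Simplifying, A(i+1) = ((i+1) + 2)! - 2,
which is the closed form with r = i+1.
By the principle of mathematical induction, the result holds for all r ≥ 1.

A(r) = (r + 2)! - 2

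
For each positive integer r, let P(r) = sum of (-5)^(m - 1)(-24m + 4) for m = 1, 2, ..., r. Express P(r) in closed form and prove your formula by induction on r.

We claim P(r) = 4(-5)^r·r for all r ≥ 1.
For the base case r = 1: P(1) = -20, and the closed form gives -20. They agree.
Inductive step: assume the claim holds for r = m, so P(m) = 4(-5)^m·m.
Then P(m+1) = P(m) + ((-5)^m(-24m - 20)) = (4(-5)^m·m) + ((-5)^m(-24m - 20)).
Simplifying, P(m+1) = (-5)^(m + 1)(4m + 4) = 4(-5)^(m+1)·(m+1),
which is the closed form with r = m+1.
Hence, by induction on r, the claim holds for every r ≥ 1.

P(r) = 4(-5)^r·r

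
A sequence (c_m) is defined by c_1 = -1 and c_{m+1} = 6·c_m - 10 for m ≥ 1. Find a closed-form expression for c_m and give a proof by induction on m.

Computing the first terms: c_1 = -1, c_2 = -16, c_3 = -106. This suggests c_m = -3·6^(m - 1) + 2.
For the base case m = 1: the formula gives -1 = -1 = c_1.
For the inductive step, assume it holds for an arbitrary p ≥ 1, so c_p = -3·6^(p - 1) + 2.
Then c_{p+1} = 6·c_p - 10 = 6·(-3·6^(p - 1) + 2) - 10 = -3·6^p + 2 = -3·6^((p+1) - 1) + 2,
which is the claimed formula at m = p+1.
By the principle of mathematical induction, the result holds for all m ≥ 1.

c_m = -3·6^(m - 1) + 2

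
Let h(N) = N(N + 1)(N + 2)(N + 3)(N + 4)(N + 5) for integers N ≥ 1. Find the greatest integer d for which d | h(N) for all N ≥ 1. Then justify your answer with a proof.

d = 720

Computing the first values: h(1) = 720 and h(2) = 5040; gcd(720, 5040) = 720, so d ≤ 720.
We prove 720 | N(N + 1)(N + 2)(N + 3)(N + 4)(N + 5) for all N ≥ 1 by induction on N.
When N = 1: h(1) = 720 = 720·(1), so 720 | h(1).
For the inductive step, assume it holds for an arbitrary i ≥ 1, i.e. 720 | h(i). Then
h(i+1) − h(i) = (i+1)·(i+2)·(i+3)·(i+4)·(i+5)·(i+6) − i·(i+1)·(i+2)·(i+3)·(i+4)·(i+5) = (i+1)·(i+2)·(i+3)·(i+4)·(i+5)·[(i+6) − i] = 6·(i+1)·(i+2)·(i+3)·(i+4)·(i+5). The product of 5 consecutive integers is divisible by (5)! = 120, so h(i+1) − h(i) is divisible by 6·120 = 720. By the inductive hypothesis 720 | h(i), hence 720 | h(i+1).
By the principle of mathematical induction, the result holds for all N ≥ 1.
Therefore the largest such d is 720.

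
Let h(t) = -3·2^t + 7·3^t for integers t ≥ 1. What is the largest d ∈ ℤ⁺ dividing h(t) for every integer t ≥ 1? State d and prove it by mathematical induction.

Computing the first values: h(1) = 15 and h(2) = 51; gcd(15, 51) = 3, so d ≤ 3.
We prove 3 | -3·2^t + 7·3^t for all t ≥ 1 by induction on t.
Base step (t = 1): h(1) = 15 = 3·(5), so 3 | h(1).
Suppose the result is true for t = k, i.e. 3 | h(k). Then
h(k+1) − 3·h(k) = (-3·2^(k+1) + 7·3^(k+1)) − 3·(-3·2^k + 7·3^k) = (-3)·2^k·(2 − 3) = (3)·2^k. Since 3 | h(k) by the inductive hypothesis, 3 | 3·h(k); and 3 | 3 since 3 = 3·1. Therefore 3 | h(k+1).
By induction, the statement is established for all t ≥ 1.
Therefore the largest such d is 3.

d = 3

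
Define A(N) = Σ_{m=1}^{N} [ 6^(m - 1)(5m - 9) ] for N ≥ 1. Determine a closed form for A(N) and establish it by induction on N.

We claim A(N) = 6^N(N - 2) + 2 for all N ≥ 1.
Base step (N = 1): A(1) = -4, and the closed form gives -4. They agree.
Inductive step: suppose the statement holds for some m ≥ 1, so A(m) = 6^m(m - 2) + 2.
Then A(m+1) = A(m) + (6^m(5m - 4)) = (6^m(m - 2) + 2) + (6^m(5m - 4)).
Simplifying, A(m+1) = 6·6^m·m - 6·6^m + 2 = 6^(m+1)((m+1) - 2) + 2,
which is the closed form with N = m+1.
Hence, by induction on N, the claim holds for every N ≥ 1.

A(N) = 6^N(N - 2) + 2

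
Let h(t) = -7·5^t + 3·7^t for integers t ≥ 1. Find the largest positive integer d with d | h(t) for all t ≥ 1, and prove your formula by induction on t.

d = 14

Computing the first values: h(1) = -14 and h(2) = -28; gcd(-14, -28) = 14, so d ≤ 14.
We prove 14 | -7·5^t + 3·7^t for all t ≥ 1 by induction on t.
For the base case t = 1: h(1) = -14 = 14·(-1), so 14 | h(1).
Inductive step: suppose the statement holds for some m ≥ 1, i.e. 14 | h(m). Then
h(m+1) − 7·h(m) = (-7·5^(m+1) + 3·7^(m+1)) − 7·(-7·5^m + 3·7^m) = (-7)·5^m·(5 − 7) = (14)·5^m. Since 14 | h(m) by the inductive hypothesis, 14 | 7·h(m); and 14 | 14 since 14 = 14·1. Therefore 14 | h(m+1).
Hence, by induction on t, the claim holds for every t ≥ 1.
Therefore the largest such d is 14.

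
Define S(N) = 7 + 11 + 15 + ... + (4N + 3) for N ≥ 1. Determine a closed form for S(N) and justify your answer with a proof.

We claim S(N) = N(2N + 5) for all N ≥ 1.
Base step (N = 1): S(1) = 7, and the closed form gives 7. They agree.
For the inductive step, assume it holds for an arbitrary k ≥ 1, so S(k) = k(2k + 5).
Then S(k+1) = S(k) + (4k + 7) = (k(2k + 5)) + (4k + 7).
Simplifying, S(k+1) = (k + 1)(2k + 7) = (k+1)(2(k+1) + 5),
which is the closed form with N = k+1.
By the principle of mathematical induction, the result holds for all N ≥ 1.

S(N) = N(2N + 5)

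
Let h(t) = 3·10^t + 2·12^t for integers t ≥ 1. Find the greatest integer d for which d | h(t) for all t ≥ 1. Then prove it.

d = 6

Computing the first values: h(1) = 54 and h(2) = 588; gcd(54, 588) = 6, so d ≤ 6.
We prove 6 | 3·10^t + 2·12^t for all t ≥ 1 by induction on t.
Base step (t = 1): h(1) = 54 = 6·(9), so 6 | h(1).
Suppose the result is true for t = p, i.e. 6 | h(p). Then
h(p+1) − 12·h(p) = (3·10^(p+1) + 2·12^(p+1)) − 12·(3·10^p + 2·12^p) = (3)·10^p·(10 − 12) = (-6)·10^p. Since 6 | h(p) by the inductive hypothesis, 6 | 12·h(p); and 6 | -6 since -6 = 6·-1. Therefore 6 | h(p+1).
By induction, the statement is established for all t ≥ 1.
Therefore the largest such d is 6.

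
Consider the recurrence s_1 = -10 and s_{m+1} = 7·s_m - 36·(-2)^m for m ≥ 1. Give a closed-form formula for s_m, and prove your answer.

s_m = (-2)^(m + 2) - 2·7^(m - 1)

Computing the first terms: s_1 = -10, s_2 = 2, s_3 = -130. This suggests s_m = (-2)^(m + 2) - 2·7^(m - 1).
Base case (m = 1): the formula gives -10 = -10 = s_1.
Inductive step: assume the claim holds for m = j, so s_j = (-2)^(j + 2) - 2·7^(j - 1).
Then s_{j+1} = 7·s_j - 36·(-2)^j = 7·((-2)^(j + 2) - 2·7^(j - 1)) - 36·(-2)^j = (-2)^(j + 3) - 2·7^j = (-2)^((j+1) + 2) - 2·7^((j+1) - 1),
which is the claimed formula at m = j+1.
This completes the induction.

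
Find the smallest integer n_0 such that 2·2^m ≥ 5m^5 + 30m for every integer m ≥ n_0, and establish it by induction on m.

At m = 24: 33554432 < 39813840, so the inequality fails and n_0 ≥ 25. We prove 2·2^m ≥ 5m^5 + 30m for all m ≥ 25.
When m = 25: 2·2^m = 67108864 and 5m^5 + 30m = 48828875, so 67108864 ≥ 48828875.
Suppose the result is true for m = k, so 2·2^k ≥ 5k^5 + 30k.
Then 2·2^(k + 1) = 2·(2·2^k) ≥ 2·(5k^5 + 30k).
Also, for k ≥ 25 we have 2·(5k^5 + 30k) ≥ 5(k+1)^5 + 30(k+1), since 2·(5k^5 + 30k) − (5(k+1)^5 + 30(k+1)) = 5k^5 - 25k^4 - 50k^3 - 50k^2 + 5k - 35, which is nonnegative for all k ≥ 25.
Combining, 2·2^(k + 1) ≥ 5(k+1)^5 + 30(k+1).
Hence, by induction on m, the claim holds for every m ≥ 25.
Hence the smallest such n_0 is 25.

n_0 = 25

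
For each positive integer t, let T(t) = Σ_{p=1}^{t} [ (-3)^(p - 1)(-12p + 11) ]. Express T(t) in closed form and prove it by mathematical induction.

T(t) = (-3)^t(3t - 2) + 2

We claim T(t) = (-3)^t(3t - 2) + 2 for all t ≥ 1.
For the base case t = 1: T(1) = -1, and the closed form gives -1. They agree.
Inductive step: assume the claim holds for t = p, so T(p) = (-3)^p(3p - 2) + 2.
Then T(p+1) = T(p) + ((-3)^p(-12p - 1)) = ((-3)^p(3p - 2) + 2) + ((-3)^p(-12p - 1)).
Simplifying, T(p+1) = (-3)^(p + 1) - (-3)^(p + 2)p + 2 = (-3)^(p+1)(3(p+1) - 2) + 2,
which is the closed form with t = p+1.
By the principle of mathematical induction, the result holds for all t ≥ 1.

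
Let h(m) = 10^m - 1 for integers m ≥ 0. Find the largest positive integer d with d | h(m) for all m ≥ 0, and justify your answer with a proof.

d = 9

Computing the first values: h(0) = 0 and h(1) = 9; gcd(0, 9) = 9, so d ≤ 9.
We prove 9 | 10^m - 1 for all m ≥ 0 by induction on m.
Base step (m = 0): h(0) = 0 = 9·(0), so 9 | h(0).
Suppose the result is true for m = j, i.e. 9 | h(j). Then
h(j+1) = 10^(j+1) - 1 = 10·(10^j - 1) + 9 = 10·h(j) + 9. The first term is divisible by 9 by the inductive hypothesis, and 9 is divisible by 9. Hence 9 | h(j+1).
By induction, the statement is established for all m ≥ 0.
Therefore the largest such d is 9.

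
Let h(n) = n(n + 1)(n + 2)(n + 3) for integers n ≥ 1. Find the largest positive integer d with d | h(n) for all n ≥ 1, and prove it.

Computing the first values: h(1) = 24 and h(2) = 120; gcd(24, 120) = 24, so d ≤ 24.
We prove 24 | n(n + 1)(n + 2)(n + 3) for all n ≥ 1 by induction on n.
Base step (n = 1): h(1) = 24 = 24·(1), so 24 | h(1).
Inductive step: assume the claim holds for n = i, i.e. 24 | h(i). Then
h(i+1) − h(i) = (i+1)·(i+2)·(i+3)·(i+4) − i·(i+1)·(i+2)·(i+3) = (i+1)·(i+2)·(i+3)·[(i+4) − i] = 4·(i+1)·(i+2)·(i+3). The product of 3 consecutive integers is divisible by (3)! = 6, so h(i+1) − h(i) is divisible by 4·6 = 24. By the inductive hypothesis 24 | h(i), hence 24 | h(i+1).
By the principle of mathematical induction, the result holds for all n ≥ 1.
Therefore the largest such d is 24.

d = 24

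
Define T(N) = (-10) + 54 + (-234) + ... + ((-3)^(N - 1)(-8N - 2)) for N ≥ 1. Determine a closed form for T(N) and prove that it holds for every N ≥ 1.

We claim T(N) = (-3)^N(2N + 1) - 1 for all N ≥ 1.
When N = 1: T(1) = -10, and the closed form gives -10. They agree.
For the inductive step, assume it holds for an arbitrary r ≥ 1, so T(r) = (-3)^r(2r + 1) - 1.
Then T(r+1) = T(r) + ((-3)^r(-8r - 10)) = ((-3)^r(2r + 1) - 1) + ((-3)^r(-8r - 10)).
Simplifying, T(r+1) = -6(-3)^r·r - 9(-3)^r - 1 = (-3)^(r+1)(2(r+1) + 1) - 1,
which is the closed form with N = r+1.
Hence, by induction on N, the claim holds for every N ≥ 1.

T(N) = (-3)^N(2N + 1) - 1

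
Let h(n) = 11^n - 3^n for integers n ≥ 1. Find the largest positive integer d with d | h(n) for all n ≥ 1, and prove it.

Computing the first values: h(1) = 8 and h(2) = 112; gcd(8, 112) = 8, so d ≤ 8.
We prove 8 | 11^n - 3^n for all n ≥ 1 by induction on n.
Base step (n = 1): h(1) = 8 = 8·(1), so 8 | h(1).
Inductive step: assume the claim holds for n = j, i.e. 8 | h(j). Then
11^{j+1} − 3^{j+1} = 11·11^j − 3·3^j = 11·(11^j − 3^j) + (8)·3^j. The first term is divisible by 8 by the inductive hypothesis, and the second term (8)·3^j is divisible by 8 since 8 | 8. Hence 8 | h(j+1).
By induction, the statement is established for all n ≥ 1.
Therefore the largest such d is 8.

d = 8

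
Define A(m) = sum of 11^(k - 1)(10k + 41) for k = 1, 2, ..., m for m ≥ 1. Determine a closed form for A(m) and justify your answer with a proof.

We claim A(m) = 11^m(m + 4) - 4 for all m ≥ 1.
For the base case m = 1: A(1) = 51, and the closed form gives 51. They agree.
Suppose the result is true for m = k, so A(k) = 11^k(k + 4) - 4.
Then A(k+1) = A(k) + (11^k(10k + 51)) = (11^k(k + 4) - 4) + (11^k(10k + 51)).
Simplifying, A(k+1) = 11·11^k·k + 55·11^k - 4 = 11^(k+1)((k+1) + 4) - 4,
which is the closed form with m = k+1.
This completes the induction.

A(m) = 11^m(m + 4) - 4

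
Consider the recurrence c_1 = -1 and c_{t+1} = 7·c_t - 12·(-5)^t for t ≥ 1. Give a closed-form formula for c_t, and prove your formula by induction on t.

Computing the first terms: c_1 = -1, c_2 = 53, c_3 = 71. This suggests c_t = (-5)^t + 4·7^(t - 1).
Base step (t = 1): the formula gives -1 = -1 = c_1.
For the inductive step, assume it holds for an arbitrary i ≥ 1, so c_i = (-5)^i + 4·7^(i - 1).
Then c_{i+1} = 7·c_i - 12·(-5)^i = 7·((-5)^i + 4·7^(i - 1)) - 12·(-5)^i = (-5)^(i + 1) + 4·7^i = (-5)^(i+1) + 4·7^((i+1) - 1),
which is the claimed formula at t = i+1.
By induction, the statement is established for all t ≥ 1.

c_t = (-5)^t + 4·7^(t - 1)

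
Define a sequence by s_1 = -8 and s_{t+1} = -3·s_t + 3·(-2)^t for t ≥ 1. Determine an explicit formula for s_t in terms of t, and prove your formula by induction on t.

s_t = 3(-2)^t - 2(-3)^(t - 1)

Computing the first terms: s_1 = -8, s_2 = 18, s_3 = -42. This suggests s_t = 3(-2)^t - 2(-3)^(t - 1).
Base step (t = 1): the formula gives -8 = -8 = s_1.
Inductive step: suppose the statement holds for some j ≥ 1, so s_j = 3(-2)^j - 2(-3)^(j - 1).
Then s_{j+1} = -3·s_j + 3·(-2)^j = -3·(3(-2)^j - 2(-3)^(j - 1)) + 3·(-2)^j = 3(-2)^(j + 1) - 2(-3)^j = 3(-2)^(j+1) - 2(-3)^((j+1) - 1),
which is the claimed formula at t = j+1.
This completes the induction.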